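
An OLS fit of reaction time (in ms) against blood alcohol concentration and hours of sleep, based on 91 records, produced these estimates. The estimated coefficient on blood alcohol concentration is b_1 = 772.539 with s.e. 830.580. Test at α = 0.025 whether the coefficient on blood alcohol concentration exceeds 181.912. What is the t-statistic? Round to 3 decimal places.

t = 0.711

H₀: β₁ = 181.912 vs H₁: β₁ > 181.912.
t = (b_1 − β₁⁰)/SE = (772.539 − 181.912) / 830.580 = 0.711.
df = n − k − 1 = 91 − 2 − 1 = 88.
One-sided p ≈ 0.2395, which is ≥ 0.025, so fail to reject H₀.
The data do not give significant evidence that the true slope on blood alcohol concentration exceeds 181.912 ms per unit, holding the other predictors fixed.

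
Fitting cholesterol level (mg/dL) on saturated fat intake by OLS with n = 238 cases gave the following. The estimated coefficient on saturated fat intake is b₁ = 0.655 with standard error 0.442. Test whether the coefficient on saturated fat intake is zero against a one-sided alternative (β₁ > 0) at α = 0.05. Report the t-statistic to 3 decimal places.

t = 1.482

H₀: β₁ = 0 vs H₁: β₁ > 0.
t = (b₁ − β₁⁰)/SE = 0.655 / 0.442 = 1.482.
df = n − 2 = 238 − 2 = 236.
One-sided p ≈ 0.0699, which is ≥ 0.05, so fail to reject H₀.
The data do not give significant evidence that the true slope on saturated fat intake is positive.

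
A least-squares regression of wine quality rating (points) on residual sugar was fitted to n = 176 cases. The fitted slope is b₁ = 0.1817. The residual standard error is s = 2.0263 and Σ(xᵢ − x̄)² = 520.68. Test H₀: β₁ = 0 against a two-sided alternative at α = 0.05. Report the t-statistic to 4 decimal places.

SE(b₁) = s/√Sₓₓ = 2.0263/√520.68 = 0.0888011.
t = 0.1817 / 0.0888011 = 2.0461.
df = n − 2 = 174.
Two-sided p ≈ 0.0422, which is < 0.05, so reject H₀.
There is evidence that residual sugar is associated with wine quality rating.

t = 2.0461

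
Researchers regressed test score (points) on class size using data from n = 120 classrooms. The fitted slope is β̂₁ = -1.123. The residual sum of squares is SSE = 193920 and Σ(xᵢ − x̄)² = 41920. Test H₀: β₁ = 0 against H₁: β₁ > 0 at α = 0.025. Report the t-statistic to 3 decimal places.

MSE = SSE/(n − 2) = 193920/118 = 1643.39.
SE(β̂₁) = √(MSE/Sₓₓ) = √(1643.39/41920) = 0.197997.
t = -1.123 / 0.197997 = -5.672.
df = n − 2 = 118.
One-sided p ≈ 1.0000, which is ≥ 0.025, so fail to reject H₀.
The data do not give significant evidence that the true slope on class size is positive.

t = -5.672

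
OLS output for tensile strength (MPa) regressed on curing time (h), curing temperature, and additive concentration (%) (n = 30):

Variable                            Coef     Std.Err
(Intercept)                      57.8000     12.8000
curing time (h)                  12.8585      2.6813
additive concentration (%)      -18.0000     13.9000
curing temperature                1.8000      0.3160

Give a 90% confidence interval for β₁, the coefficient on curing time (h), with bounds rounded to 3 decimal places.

(8.285, 17.432)

Read off: b = 12.8585, SE = 2.6813 for curing time (h).
df = n − k − 1 = 30 − 3 − 1 = 26.
t* = t_{0.05, 26} = 1.705618.
Margin = t* × SE = 1.705618 × 2.6813 = 4.57327.
CI: 12.8585 ± 4.57327 → (8.285, 17.432).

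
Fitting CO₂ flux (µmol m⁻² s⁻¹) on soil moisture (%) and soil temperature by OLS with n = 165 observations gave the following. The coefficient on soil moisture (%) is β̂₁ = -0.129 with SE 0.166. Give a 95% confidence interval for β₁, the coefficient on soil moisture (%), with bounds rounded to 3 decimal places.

(-0.457, 0.199)

df = n − k − 1 = 165 − 2 − 1 = 162.
t* = t_{0.025, 162} = 1.974716.
Margin = t* × SE = 1.974716 × 0.166 = 0.32780.
CI: -0.129 ± 0.32780 → (-0.457, 0.199).
With 95% confidence, each one-unit increase in soil moisture (%) is associated with a change of between -0.457 and 0.199 µmol m⁻² s⁻¹ in CO₂ flux, holding the other predictors fixed.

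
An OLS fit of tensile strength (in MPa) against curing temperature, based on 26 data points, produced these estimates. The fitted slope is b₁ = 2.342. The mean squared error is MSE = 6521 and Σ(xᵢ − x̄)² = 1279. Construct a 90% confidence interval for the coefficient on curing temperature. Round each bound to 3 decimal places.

(-1.521, 6.205)

SE(b₁) = √(MSE/Sₓₓ) = √(6521/1279) = 2.25799.
df = n − 2 = 24.
t* = t_{0.05, 24} = 1.710882.
Margin = t* × SE = 1.710882 × 2.25799 = 3.86315.
CI: 2.342 ± 3.86315 → (-1.521, 6.205).
With 90% confidence, each one-unit increase in curing temperature is associated with a change of between -1.521 and 6.205 MPa in tensile strength.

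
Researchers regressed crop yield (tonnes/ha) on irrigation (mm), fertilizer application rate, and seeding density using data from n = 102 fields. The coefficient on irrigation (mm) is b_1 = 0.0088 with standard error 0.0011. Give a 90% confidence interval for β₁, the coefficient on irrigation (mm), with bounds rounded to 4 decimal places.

df = n − k − 1 = 102 − 3 − 1 = 98.
t* = t_{0.05, 98} = 1.660551.
Margin = t* × SE = 1.660551 × 0.0011 = 0.001827.
CI: 0.0088 ± 0.001827 → (0.0070, 0.0106).
With 90% confidence, each one-unit increase in irrigation (mm) is associated with a change of between 0.0070 and 0.0106 tonnes/ha in crop yield, holding the other predictors fixed.

(0.0070, 0.0106)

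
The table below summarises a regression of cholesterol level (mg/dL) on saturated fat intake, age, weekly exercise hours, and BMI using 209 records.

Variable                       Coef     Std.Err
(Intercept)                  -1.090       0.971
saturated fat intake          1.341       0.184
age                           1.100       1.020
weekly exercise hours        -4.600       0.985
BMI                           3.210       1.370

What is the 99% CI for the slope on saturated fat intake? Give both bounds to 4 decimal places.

Read off: b = 1.341, SE = 0.184 for saturated fat intake.
df = n − k − 1 = 209 − 4 − 1 = 204.
t* = t_{0.005, 204} = 2.600144.
Margin = t* × SE = 2.600144 × 0.184 = 0.478426.
CI: 1.341 ± 0.478426 → (0.8626, 1.8194).

(0.8626, 1.8194)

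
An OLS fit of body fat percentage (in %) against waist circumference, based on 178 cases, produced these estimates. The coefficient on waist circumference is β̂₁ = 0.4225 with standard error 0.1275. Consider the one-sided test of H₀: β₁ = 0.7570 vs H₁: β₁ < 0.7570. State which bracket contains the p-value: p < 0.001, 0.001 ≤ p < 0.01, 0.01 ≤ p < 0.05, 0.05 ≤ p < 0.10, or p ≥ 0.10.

0.001 ≤ p < 0.01

t = (0.4225 − 0.7570) / 0.1275 = -2.624.
df = n − 2 = 178 − 2 = 176.
One-sided p = P(T_{176} < t) ≈ 0.0047.
So 0.001 ≤ p < 0.01.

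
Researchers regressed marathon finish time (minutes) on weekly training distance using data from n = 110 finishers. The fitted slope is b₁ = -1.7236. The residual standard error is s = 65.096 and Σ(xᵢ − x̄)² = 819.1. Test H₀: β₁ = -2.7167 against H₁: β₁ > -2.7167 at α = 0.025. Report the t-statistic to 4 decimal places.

SE(b₁) = s/√Sₓₓ = 65.096/√819.1 = 2.2745.
t = (-1.7236 − (-2.7167)) / 2.2745 = 0.4366.
df = n − 2 = 108.
One-sided p ≈ 0.3316, which is ≥ 0.025, so fail to reject H₀.
The data do not give significant evidence that the true slope on weekly training distance exceeds -2.7167 minutes per unit.

t = 0.4366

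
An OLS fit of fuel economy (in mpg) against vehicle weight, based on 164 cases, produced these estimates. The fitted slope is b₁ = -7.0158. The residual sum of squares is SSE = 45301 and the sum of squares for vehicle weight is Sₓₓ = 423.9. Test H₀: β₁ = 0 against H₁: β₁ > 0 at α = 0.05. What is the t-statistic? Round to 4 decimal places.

t = -8.6380

MSE = SSE/(n − 2) = 45301/162 = 279.636.
SE(b₁) = √(MSE/Sₓₓ) = √(279.636/423.9) = 0.812203.
t = -7.0158 / 0.812203 = -8.6380.
df = n − 2 = 162.
One-sided p ≈ 1.0000, which is ≥ 0.05, so fail to reject H₀.
The data do not give significant evidence that the true slope on vehicle weight is positive.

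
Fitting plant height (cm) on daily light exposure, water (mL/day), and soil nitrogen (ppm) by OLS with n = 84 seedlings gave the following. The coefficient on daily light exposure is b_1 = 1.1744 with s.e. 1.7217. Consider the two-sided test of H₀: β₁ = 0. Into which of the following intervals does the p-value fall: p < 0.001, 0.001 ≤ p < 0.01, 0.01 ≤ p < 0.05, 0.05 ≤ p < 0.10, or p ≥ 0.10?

t = 1.1744 / 1.7217 = 0.682.
df = n − k − 1 = 84 − 3 − 1 = 80.
Two-sided p = 2·P(T_{80} > |t|) ≈ 0.4971.
So p ≥ 0.10.

p ≥ 0.10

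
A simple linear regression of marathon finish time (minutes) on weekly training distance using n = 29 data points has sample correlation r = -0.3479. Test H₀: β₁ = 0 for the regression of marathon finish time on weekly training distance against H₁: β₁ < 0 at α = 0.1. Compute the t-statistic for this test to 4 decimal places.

t = -1.9282

t = r·√(n − 2)/√(1 − r²) = -0.3479·√27/√0.878966 = -1.9282.
df = n − 2 = 27.
One-sided p ≈ 0.0322, which is < 0.1, so reject H₀.
There is evidence of a linear association between weekly training distance and marathon finish time.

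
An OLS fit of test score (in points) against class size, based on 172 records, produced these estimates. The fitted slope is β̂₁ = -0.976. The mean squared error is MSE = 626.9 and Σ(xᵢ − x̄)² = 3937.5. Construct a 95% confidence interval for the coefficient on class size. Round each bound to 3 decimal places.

(-1.764, -0.188)

SE(β̂₁) = √(MSE/Sₓₓ) = √(626.9/3937.5) = 0.399015.
df = n − 2 = 170.
t* = t_{0.025, 170} = 1.974017.
Margin = t* × SE = 1.974017 × 0.399015 = 0.78766.
CI: -0.976 ± 0.78766 → (-1.764, -0.188).
With 95% confidence, each one-unit increase in class size is associated with a change of between -1.764 and -0.188 points in test score.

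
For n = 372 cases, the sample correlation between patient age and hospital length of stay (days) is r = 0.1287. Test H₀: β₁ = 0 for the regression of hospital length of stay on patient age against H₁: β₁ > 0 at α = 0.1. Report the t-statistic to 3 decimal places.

t = r·√(n − 2)/√(1 − r²) = 0.1287·√370/√0.983436 = 2.496.
df = n − 2 = 370.
One-sided p ≈ 0.0065, which is < 0.1, so reject H₀.
There is evidence of a linear association between patient age and hospital length of stay.

t = 2.496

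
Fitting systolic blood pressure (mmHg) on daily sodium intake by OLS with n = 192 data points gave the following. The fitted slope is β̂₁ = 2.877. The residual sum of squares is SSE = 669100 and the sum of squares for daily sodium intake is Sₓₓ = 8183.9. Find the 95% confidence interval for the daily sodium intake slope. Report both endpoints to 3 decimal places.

MSE = SSE/(n − 2) = 669100/190 = 3521.58.
SE(β̂₁) = √(MSE/Sₓₓ) = √(3521.58/8183.9) = 0.655977.
df = n − 2 = 190.
t* = t_{0.025, 190} = 1.972528.
Margin = t* × SE = 1.972528 × 0.655977 = 1.29393.
CI: 2.877 ± 1.29393 → (1.583, 4.171).
With 95% confidence, each one-unit increase in daily sodium intake is associated with a change of between 1.583 and 4.171 mmHg in systolic blood pressure.

(1.583, 4.171)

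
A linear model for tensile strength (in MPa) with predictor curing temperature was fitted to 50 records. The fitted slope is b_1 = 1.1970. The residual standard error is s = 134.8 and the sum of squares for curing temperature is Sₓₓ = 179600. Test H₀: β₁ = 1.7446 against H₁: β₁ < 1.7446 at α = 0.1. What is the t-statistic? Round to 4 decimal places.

t = -1.7216

SE(b_1) = s/√Sₓₓ = 134.8/√179600 = 0.31808.
t = (1.1970 − 1.7446) / 0.31808 = -1.7216.
df = n − 2 = 48.
One-sided p ≈ 0.0458, which is < 0.1, so reject H₀.
There is evidence that the true slope on curing temperature is below 1.7446 MPa per unit.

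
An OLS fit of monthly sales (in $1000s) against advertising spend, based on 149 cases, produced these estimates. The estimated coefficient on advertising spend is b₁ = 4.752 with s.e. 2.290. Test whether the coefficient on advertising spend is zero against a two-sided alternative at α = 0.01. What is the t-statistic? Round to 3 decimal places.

H₀: β₁ = 0 vs H₁: β₁ ≠ 0.
t = (b₁ − β₁⁰)/SE = 4.752 / 2.290 = 2.075.
df = n − 2 = 149 − 2 = 147.
Two-sided p ≈ 0.0397, which is ≥ 0.01, so fail to reject H₀.
The data do not give significant evidence of an association between advertising spend and monthly sales.

t = 2.075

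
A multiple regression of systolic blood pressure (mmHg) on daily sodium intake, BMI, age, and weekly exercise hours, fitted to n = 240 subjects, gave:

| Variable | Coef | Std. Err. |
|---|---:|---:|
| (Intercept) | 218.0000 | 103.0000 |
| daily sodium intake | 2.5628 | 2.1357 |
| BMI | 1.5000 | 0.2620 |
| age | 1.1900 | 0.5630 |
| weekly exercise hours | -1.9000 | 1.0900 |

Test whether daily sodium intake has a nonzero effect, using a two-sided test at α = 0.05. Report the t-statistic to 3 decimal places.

Read off: b = 2.5628, SE = 2.1357 for daily sodium intake.
H₀: β₁ = 0 vs H₁: β₁ ≠ 0.
t = 2.5628 / 2.1357 = 1.200.
df = n − k − 1 = 240 − 4 − 1 = 235.
Two-sided p ≈ 0.2314, which is ≥ 0.05, so fail to reject H₀.
The data do not give significant evidence of an association between daily sodium intake and systolic blood pressure, after adjusting for the other predictors.

t = 1.200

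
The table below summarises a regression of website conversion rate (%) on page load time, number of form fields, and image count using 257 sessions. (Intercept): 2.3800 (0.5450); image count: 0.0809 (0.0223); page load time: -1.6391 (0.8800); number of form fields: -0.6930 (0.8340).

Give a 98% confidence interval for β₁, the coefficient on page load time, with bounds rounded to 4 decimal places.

(-3.6993, 0.4211)

Read off: b = -1.6391, SE = 0.8800 for page load time.
df = n − k − 1 = 257 − 3 − 1 = 253.
t* = t_{0.01, 253} = 2.341177.
Margin = t* × SE = 2.341177 × 0.8800 = 2.060236.
CI: -1.6391 ± 2.060236 → (-3.6993, 0.4211).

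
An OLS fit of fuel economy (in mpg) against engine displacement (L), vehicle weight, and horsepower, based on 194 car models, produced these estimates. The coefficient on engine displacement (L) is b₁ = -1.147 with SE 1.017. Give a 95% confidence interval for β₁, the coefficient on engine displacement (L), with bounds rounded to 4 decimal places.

(-3.1531, 0.8591)

df = n − k − 1 = 194 − 3 − 1 = 190.
t* = t_{0.025, 190} = 1.972528.
Margin = t* × SE = 1.972528 × 1.017 = 2.006061.
CI: -1.147 ± 2.006061 → (-3.1531, 0.8591).
With 95% confidence, each one-unit increase in engine displacement (L) is associated with a change of between -3.1531 and 0.8591 mpg in fuel economy, holding the other predictors fixed.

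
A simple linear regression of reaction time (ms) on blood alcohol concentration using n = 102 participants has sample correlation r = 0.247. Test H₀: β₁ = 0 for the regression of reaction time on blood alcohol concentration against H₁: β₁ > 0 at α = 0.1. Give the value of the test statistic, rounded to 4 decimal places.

t = 2.5490

t = r·√(n − 2)/√(1 − r²) = 0.247·√100/√0.938991 = 2.5490.
df = n − 2 = 100.
One-sided p ≈ 0.0062, which is < 0.1, so reject H₀.
There is evidence of a linear association between blood alcohol concentration and reaction time.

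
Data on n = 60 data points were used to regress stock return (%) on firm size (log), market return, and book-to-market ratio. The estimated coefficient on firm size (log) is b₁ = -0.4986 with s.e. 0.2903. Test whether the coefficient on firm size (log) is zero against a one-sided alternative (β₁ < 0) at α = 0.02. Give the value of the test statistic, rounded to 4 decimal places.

H₀: β₁ = 0 vs H₁: β₁ < 0.
t = (b₁ − β₁⁰)/SE = -0.4986 / 0.2903 = -1.7175.
df = n − k − 1 = 60 − 3 − 1 = 56.
One-sided p ≈ 0.0457, which is ≥ 0.02, so fail to reject H₀.
The data do not give significant evidence that the true slope on firm size (log) is negative, holding the other predictors fixed.

t = -1.7175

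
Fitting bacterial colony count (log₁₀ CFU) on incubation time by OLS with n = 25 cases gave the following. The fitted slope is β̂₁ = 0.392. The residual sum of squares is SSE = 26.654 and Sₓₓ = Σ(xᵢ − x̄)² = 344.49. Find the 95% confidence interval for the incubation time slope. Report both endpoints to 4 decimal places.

(0.2720, 0.5120)

MSE = SSE/(n − 2) = 26.654/23 = 1.15887.
SE(β̂₁) = √(MSE/Sₓₓ) = √(1.15887/344.49) = 0.0580001.
df = n − 2 = 23.
t* = t_{0.025, 23} = 2.068658.
Margin = t* × SE = 2.068658 × 0.0580001 = 0.119982.
CI: 0.392 ± 0.119982 → (0.2720, 0.5120).
With 95% confidence, each one-unit increase in incubation time is associated with a change of between 0.2720 and 0.5120 log₁₀ CFU in bacterial colony count.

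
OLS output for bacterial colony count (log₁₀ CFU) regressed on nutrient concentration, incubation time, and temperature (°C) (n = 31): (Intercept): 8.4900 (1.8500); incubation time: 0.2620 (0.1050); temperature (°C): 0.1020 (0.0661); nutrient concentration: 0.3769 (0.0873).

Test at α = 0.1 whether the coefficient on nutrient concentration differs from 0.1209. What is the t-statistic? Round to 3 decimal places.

t = 2.932

Read off: b = 0.3769, SE = 0.0873 for nutrient concentration.
H₀: β₁ = 0.1209 vs H₁: β₁ ≠ 0.1209.
t = (0.3769 − 0.1209) / 0.0873 = 2.932.
df = n − k − 1 = 31 − 3 − 1 = 27.
Two-sided p ≈ 0.0068, which is < 0.1, so reject H₀.
There is evidence that the true slope on nutrient concentration differs from 0.1209 log₁₀ CFU per unit, holding the other predictors fixed.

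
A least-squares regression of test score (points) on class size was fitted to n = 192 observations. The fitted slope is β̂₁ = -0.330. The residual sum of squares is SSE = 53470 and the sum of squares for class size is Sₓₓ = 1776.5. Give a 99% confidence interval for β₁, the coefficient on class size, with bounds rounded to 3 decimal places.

(-1.366, 0.706)

MSE = SSE/(n − 2) = 53470/190 = 281.421.
SE(β̂₁) = √(MSE/Sₓₓ) = √(281.421/1776.5) = 0.398012.
df = n − 2 = 190.
t* = t_{0.005, 190} = 2.601952.
Margin = t* × SE = 2.601952 × 0.398012 = 1.03561.
CI: -0.330 ± 1.03561 → (-1.366, 0.706).
With 99% confidence, each one-unit increase in class size is associated with a change of between -1.366 and 0.706 points in test score.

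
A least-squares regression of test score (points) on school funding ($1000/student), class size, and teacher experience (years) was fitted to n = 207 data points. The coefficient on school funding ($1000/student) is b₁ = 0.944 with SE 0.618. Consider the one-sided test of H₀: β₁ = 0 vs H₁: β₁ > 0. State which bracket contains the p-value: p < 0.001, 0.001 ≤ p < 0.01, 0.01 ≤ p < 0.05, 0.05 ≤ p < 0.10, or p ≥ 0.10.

t = 0.944 / 0.618 = 1.528.
df = n − k − 1 = 207 − 3 − 1 = 203.
One-sided p = P(T_{203} > t) ≈ 0.0641.
So 0.05 ≤ p < 0.10.

0.05 ≤ p < 0.10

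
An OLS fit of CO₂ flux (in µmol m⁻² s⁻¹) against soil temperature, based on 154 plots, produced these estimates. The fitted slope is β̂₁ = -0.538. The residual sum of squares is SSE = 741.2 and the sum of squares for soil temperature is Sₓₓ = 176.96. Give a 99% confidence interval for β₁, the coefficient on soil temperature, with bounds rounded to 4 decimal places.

(-0.9710, -0.1050)

MSE = SSE/(n − 2) = 741.2/152 = 4.87632.
SE(β̂₁) = √(MSE/Sₓₓ) = √(4.87632/176.96) = 0.166.
df = n − 2 = 152.
t* = t_{0.005, 152} = 2.608561.
Margin = t* × SE = 2.608561 × 0.166 = 0.433021.
CI: -0.538 ± 0.433021 → (-0.9710, -0.1050).
With 99% confidence, each one-unit increase in soil temperature is associated with a change of between -0.9710 and -0.1050 µmol m⁻² s⁻¹ in CO₂ flux.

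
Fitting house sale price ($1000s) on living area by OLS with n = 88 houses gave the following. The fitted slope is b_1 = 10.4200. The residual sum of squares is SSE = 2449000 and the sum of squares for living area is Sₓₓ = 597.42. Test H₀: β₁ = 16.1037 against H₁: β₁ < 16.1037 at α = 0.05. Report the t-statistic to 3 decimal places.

t = -0.823

MSE = SSE/(n − 2) = 2449000/86 = 28476.7.
SE(b_1) = √(MSE/Sₓₓ) = √(28476.7/597.42) = 6.90407.
t = (10.4200 − 16.1037) / 6.90407 = -0.823.
df = n − 2 = 86.
One-sided p ≈ 0.2063, which is ≥ 0.05, so fail to reject H₀.
The data do not give significant evidence that the true slope on living area is below 16.1037 $1000s per unit.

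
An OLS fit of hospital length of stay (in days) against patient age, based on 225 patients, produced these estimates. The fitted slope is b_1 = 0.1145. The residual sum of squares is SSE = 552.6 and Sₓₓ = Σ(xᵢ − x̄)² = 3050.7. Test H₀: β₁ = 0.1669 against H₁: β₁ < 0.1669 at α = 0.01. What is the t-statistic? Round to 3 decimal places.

t = -1.839

MSE = SSE/(n − 2) = 552.6/223 = 2.47803.
SE(b_1) = √(MSE/Sₓₓ) = √(2.47803/3050.7) = 0.0285006.
t = (0.1145 − 0.1669) / 0.0285006 = -1.839.
df = n − 2 = 223.
One-sided p ≈ 0.0337, which is ≥ 0.01, so fail to reject H₀.
The data do not give significant evidence that the true slope on patient age is below 0.1669 days per unit.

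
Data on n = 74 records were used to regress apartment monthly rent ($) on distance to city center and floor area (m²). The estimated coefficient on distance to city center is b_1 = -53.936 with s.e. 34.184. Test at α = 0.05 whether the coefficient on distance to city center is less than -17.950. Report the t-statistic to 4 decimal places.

H₀: β₁ = -17.950 vs H₁: β₁ < -17.950.
t = (b_1 − β₁⁰)/SE = (-53.936 − (-17.950)) / 34.184 = -1.0527.
df = n − k − 1 = 74 − 2 − 1 = 71.
One-sided p ≈ 0.1480, which is ≥ 0.05, so fail to reject H₀.
The data do not give significant evidence that the true slope on distance to city center is below -17.950 $ per unit, holding the other predictors fixed.

t = -1.0527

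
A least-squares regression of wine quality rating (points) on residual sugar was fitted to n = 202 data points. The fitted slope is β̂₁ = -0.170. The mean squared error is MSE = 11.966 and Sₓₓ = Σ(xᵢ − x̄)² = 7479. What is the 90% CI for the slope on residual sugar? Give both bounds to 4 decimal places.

SE(β̂₁) = √(MSE/Sₓₓ) = √(11.966/7479) = 0.0399993.
df = n − 2 = 200.
t* = t_{0.05, 200} = 1.652508.
Margin = t* × SE = 1.652508 × 0.0399993 = 0.066099.
CI: -0.170 ± 0.066099 → (-0.2361, -0.1039).
With 90% confidence, each one-unit increase in residual sugar is associated with a change of between -0.2361 and -0.1039 points in wine quality rating.

(-0.2361, -0.1039)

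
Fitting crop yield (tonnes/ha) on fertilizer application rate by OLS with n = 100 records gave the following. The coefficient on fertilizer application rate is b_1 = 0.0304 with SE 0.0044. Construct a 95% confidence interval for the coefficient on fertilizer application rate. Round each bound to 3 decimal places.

(0.022, 0.039)

df = n − 2 = 100 − 2 = 98.
t* = t_{0.025, 98} = 1.984467.
Margin = t* × SE = 1.984467 × 0.0044 = 0.00873.
CI: 0.0304 ± 0.00873 → (0.022, 0.039).
With 95% confidence, each one-unit increase in fertilizer application rate is associated with a change of between 0.022 and 0.039 tonnes/ha in crop yield.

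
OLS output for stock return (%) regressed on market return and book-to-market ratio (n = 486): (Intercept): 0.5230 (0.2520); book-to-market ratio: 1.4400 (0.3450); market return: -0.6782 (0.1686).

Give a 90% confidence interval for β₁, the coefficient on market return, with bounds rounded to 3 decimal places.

Read off: b = -0.6782, SE = 0.1686 for market return.
df = n − k − 1 = 486 − 2 − 1 = 483.
t* = t_{0.05, 483} = 1.648015.
Margin = t* × SE = 1.648015 × 0.1686 = 0.27786.
CI: -0.6782 ± 0.27786 → (-0.956, -0.400).

(-0.956, -0.400)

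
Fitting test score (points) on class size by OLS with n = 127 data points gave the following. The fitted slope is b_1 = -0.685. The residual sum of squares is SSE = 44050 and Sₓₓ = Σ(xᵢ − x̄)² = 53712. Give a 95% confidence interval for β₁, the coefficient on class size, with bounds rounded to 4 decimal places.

(-0.8453, -0.5247)

MSE = SSE/(n − 2) = 44050/125 = 352.4.
SE(b_1) = √(MSE/Sₓₓ) = √(352.4/53712) = 0.0809995.
df = n − 2 = 125.
t* = t_{0.025, 125} = 1.979124.
Margin = t* × SE = 1.979124 × 0.0809995 = 0.160308.
CI: -0.685 ± 0.160308 → (-0.8453, -0.5247).
With 95% confidence, each one-unit increase in class size is associated with a change of between -0.8453 and -0.5247 points in test score.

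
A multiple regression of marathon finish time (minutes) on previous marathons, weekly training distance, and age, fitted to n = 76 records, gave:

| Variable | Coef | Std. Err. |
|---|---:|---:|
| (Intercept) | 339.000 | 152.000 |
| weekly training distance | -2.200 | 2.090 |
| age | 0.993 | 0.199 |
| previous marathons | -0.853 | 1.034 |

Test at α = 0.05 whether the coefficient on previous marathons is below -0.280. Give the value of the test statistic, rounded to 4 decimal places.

t = -0.5542

Read off: b = -0.853, SE = 1.034 for previous marathons.
H₀: β₁ = -0.280 vs H₁: β₁ < -0.280.
t = (-0.853 − (-0.280)) / 1.034 = -0.5542.
df = n − k − 1 = 76 − 3 − 1 = 72.
One-sided p ≈ 0.2906, which is ≥ 0.05, so fail to reject H₀.
The data do not give significant evidence that the true slope on previous marathons is below -0.280 minutes per unit, holding the other predictors fixed.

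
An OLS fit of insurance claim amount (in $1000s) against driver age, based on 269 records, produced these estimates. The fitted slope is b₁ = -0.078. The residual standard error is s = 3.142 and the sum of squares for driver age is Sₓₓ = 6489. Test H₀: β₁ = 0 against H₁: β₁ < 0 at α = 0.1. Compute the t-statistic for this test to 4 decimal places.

t = -1.9998

SE(b₁) = s/√Sₓₓ = 3.142/√6489 = 0.0390047.
t = -0.078 / 0.0390047 = -1.9998.
df = n − 2 = 267.
One-sided p ≈ 0.0233, which is < 0.1, so reject H₀.
There is evidence that the true slope on driver age is negative.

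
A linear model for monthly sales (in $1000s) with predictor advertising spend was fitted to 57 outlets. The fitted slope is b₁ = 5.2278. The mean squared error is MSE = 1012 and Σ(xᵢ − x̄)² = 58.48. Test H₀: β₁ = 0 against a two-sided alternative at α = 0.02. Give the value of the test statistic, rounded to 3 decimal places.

t = 1.257

SE(b₁) = √(MSE/Sₓₓ) = √(1012/58.48) = 4.15994.
t = 5.2278 / 4.15994 = 1.257.
df = n − 2 = 55.
Two-sided p ≈ 0.2142, which is ≥ 0.02, so fail to reject H₀.
The data do not give significant evidence of an association between advertising spend and monthly sales.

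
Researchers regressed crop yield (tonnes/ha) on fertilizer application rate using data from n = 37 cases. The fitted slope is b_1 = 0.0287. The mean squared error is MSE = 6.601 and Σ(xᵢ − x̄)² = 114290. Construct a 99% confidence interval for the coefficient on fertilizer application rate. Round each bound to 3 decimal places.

SE(b_1) = √(MSE/Sₓₓ) = √(6.601/114290) = 0.00759978.
df = n − 2 = 35.
t* = t_{0.005, 35} = 2.723806.
Margin = t* × SE = 2.723806 × 0.00759978 = 0.02070.
CI: 0.0287 ± 0.02070 → (0.008, 0.049).
With 99% confidence, each one-unit increase in fertilizer application rate is associated with a change of between 0.008 and 0.049 tonnes/ha in crop yield.

(0.008, 0.049)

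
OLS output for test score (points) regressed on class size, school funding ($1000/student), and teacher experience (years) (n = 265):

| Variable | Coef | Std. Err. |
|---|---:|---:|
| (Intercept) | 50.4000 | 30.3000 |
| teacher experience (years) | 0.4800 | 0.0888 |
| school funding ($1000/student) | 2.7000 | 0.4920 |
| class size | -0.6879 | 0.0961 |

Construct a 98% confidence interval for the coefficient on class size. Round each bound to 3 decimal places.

(-0.913, -0.463)

Read off: b = -0.6879, SE = 0.0961 for class size.
df = n − k − 1 = 265 − 3 − 1 = 261.
t* = t_{0.01, 261} = 2.34072.
Margin = t* × SE = 2.34072 × 0.0961 = 0.22494.
CI: -0.6879 ± 0.22494 → (-0.913, -0.463).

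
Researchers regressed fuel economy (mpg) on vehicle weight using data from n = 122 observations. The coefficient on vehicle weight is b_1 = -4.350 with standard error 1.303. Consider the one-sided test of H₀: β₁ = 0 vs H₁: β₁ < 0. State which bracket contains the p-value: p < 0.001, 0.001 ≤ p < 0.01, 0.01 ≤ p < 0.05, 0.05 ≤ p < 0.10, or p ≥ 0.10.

p < 0.001

t = -4.350 / 1.303 = -3.338.
df = n − 2 = 122 − 2 = 120.
One-sided p = P(T_{120} < t) ≈ 0.0006.
So p < 0.001.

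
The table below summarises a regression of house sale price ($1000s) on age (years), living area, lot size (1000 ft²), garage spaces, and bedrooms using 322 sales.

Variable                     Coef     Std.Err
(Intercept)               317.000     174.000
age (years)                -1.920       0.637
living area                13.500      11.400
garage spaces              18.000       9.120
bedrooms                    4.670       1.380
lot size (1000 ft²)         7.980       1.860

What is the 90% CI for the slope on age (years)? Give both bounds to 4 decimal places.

Read off: b = -1.920, SE = 0.637 for age (years).
df = n − k − 1 = 322 − 5 − 1 = 316.
t* = t_{0.05, 316} = 1.64969.
Margin = t* × SE = 1.64969 × 0.637 = 1.050852.
CI: -1.920 ± 1.050852 → (-2.9709, -0.8691).

(-2.9709, -0.8691)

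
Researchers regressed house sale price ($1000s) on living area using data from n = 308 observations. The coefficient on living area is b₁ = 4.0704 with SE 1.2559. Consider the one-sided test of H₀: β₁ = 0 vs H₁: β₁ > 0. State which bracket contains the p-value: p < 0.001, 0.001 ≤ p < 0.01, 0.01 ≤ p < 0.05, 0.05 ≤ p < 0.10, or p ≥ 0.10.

t = 4.0704 / 1.2559 = 3.241.
df = n − 2 = 308 − 2 = 306.
One-sided p = P(T_{306} > t) ≈ 0.0007.
So p < 0.001.

p < 0.001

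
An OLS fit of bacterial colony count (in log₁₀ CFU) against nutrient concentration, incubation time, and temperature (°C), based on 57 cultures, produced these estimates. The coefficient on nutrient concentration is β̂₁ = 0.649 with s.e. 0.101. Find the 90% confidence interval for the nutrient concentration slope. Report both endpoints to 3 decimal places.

df = n − k − 1 = 57 − 3 − 1 = 53.
t* = t_{0.05, 53} = 1.674116.
Margin = t* × SE = 1.674116 × 0.101 = 0.16909.
CI: 0.649 ± 0.16909 → (0.480, 0.818).
With 90% confidence, each one-unit increase in nutrient concentration is associated with a change of between 0.480 and 0.818 log₁₀ CFU in bacterial colony count, holding the other predictors fixed.

(0.480, 0.818)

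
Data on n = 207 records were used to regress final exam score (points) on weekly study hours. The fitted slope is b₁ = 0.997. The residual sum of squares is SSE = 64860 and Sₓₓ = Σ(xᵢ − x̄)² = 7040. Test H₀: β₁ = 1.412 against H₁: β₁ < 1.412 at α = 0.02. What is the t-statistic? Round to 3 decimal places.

MSE = SSE/(n − 2) = 64860/205 = 316.39.
SE(b₁) = √(MSE/Sₓₓ) = √(316.39/7040) = 0.211995.
t = (0.997 − 1.412) / 0.211995 = -1.958.
df = n − 2 = 205.
One-sided p ≈ 0.0258, which is ≥ 0.02, so fail to reject H₀.
The data do not give significant evidence that the true slope on weekly study hours is below 1.412 points per unit.

t = -1.958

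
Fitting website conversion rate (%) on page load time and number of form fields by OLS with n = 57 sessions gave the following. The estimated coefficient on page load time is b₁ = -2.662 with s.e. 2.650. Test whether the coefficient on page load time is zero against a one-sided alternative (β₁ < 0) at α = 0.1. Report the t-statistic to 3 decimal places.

H₀: β₁ = 0 vs H₁: β₁ < 0.
t = (b₁ − β₁⁰)/SE = -2.662 / 2.650 = -1.005.
df = n − k − 1 = 57 − 2 − 1 = 54.
One-sided p ≈ 0.1598, which is ≥ 0.1, so fail to reject H₀.
The data do not give significant evidence that the true slope on page load time is negative, holding the other predictors fixed.

t = -1.005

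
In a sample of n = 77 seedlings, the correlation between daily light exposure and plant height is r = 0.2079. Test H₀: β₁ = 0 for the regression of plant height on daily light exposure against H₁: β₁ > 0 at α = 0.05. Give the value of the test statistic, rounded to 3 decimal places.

t = 1.841

t = r·√(n − 2)/√(1 − r²) = 0.2079·√75/√0.956778 = 1.841.
df = n − 2 = 75.
One-sided p ≈ 0.0348, which is < 0.05, so reject H₀.
There is evidence of a linear association between daily light exposure and plant height.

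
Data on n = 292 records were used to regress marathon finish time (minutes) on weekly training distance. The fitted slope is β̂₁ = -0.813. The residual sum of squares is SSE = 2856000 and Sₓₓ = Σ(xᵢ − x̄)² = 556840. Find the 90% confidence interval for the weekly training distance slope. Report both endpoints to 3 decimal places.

MSE = SSE/(n − 2) = 2856000/290 = 9848.28.
SE(β̂₁) = √(MSE/Sₓₓ) = √(9848.28/556840) = 0.132989.
df = n − 2 = 290.
t* = t_{0.05, 290} = 1.650125.
Margin = t* × SE = 1.650125 × 0.132989 = 0.21945.
CI: -0.813 ± 0.21945 → (-1.032, -0.594).
With 90% confidence, each one-unit increase in weekly training distance is associated with a change of between -1.032 and -0.594 minutes in marathon finish time.

(-1.032, -0.594)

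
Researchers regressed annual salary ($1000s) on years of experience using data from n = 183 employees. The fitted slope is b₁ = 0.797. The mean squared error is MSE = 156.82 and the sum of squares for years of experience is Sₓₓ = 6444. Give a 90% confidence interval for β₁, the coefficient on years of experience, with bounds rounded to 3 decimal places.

SE(b₁) = √(MSE/Sₓₓ) = √(156.82/6444) = 0.155999.
df = n − 2 = 181.
t* = t_{0.05, 181} = 1.653316.
Margin = t* × SE = 1.653316 × 0.155999 = 0.25792.
CI: 0.797 ± 0.25792 → (0.539, 1.055).
With 90% confidence, each one-unit increase in years of experience is associated with a change of between 0.539 and 1.055 $1000s in annual salary.

(0.539, 1.055)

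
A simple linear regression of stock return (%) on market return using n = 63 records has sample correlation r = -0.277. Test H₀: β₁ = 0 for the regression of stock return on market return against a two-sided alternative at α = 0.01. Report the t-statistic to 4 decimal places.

t = r·√(n − 2)/√(1 − r²) = -0.277·√61/√0.923271 = -2.2515.
df = n − 2 = 61.
Two-sided p ≈ 0.0280, which is ≥ 0.01, so fail to reject H₀.
The data do not give significant evidence of a linear association between market return and stock return.

t = -2.2515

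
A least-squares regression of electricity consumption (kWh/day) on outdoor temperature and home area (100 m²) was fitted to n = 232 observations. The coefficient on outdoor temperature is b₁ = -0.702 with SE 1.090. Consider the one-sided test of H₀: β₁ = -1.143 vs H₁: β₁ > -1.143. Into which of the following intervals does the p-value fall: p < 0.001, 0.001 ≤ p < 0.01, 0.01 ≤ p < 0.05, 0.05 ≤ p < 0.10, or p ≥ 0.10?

p ≥ 0.10

t = (-0.702 − (-1.143)) / 1.090 = 0.405.
df = n − k − 1 = 232 − 2 − 1 = 229.
One-sided p = P(T_{229} > t) ≈ 0.3431.
So p ≥ 0.10.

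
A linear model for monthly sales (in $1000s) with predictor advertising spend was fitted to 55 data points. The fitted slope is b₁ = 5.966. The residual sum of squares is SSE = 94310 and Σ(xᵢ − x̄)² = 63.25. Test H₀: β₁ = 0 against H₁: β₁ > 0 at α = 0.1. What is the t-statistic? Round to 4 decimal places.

MSE = SSE/(n − 2) = 94310/53 = 1779.43.
SE(b₁) = √(MSE/Sₓₓ) = √(1779.43/63.25) = 5.30409.
t = 5.966 / 5.30409 = 1.1248.
df = n − 2 = 53.
One-sided p ≈ 0.1329, which is ≥ 0.1, so fail to reject H₀.
The data do not give significant evidence that the true slope on advertising spend is positive.

t = 1.1248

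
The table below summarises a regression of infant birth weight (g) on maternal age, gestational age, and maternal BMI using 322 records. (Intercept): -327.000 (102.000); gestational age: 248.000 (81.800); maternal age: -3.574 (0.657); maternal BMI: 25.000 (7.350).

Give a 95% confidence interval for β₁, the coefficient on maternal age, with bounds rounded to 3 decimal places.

(-4.867, -2.281)

Read off: b = -3.574, SE = 0.657 for maternal age.
df = n − k − 1 = 322 − 3 − 1 = 318.
t* = t_{0.025, 318} = 1.967452.
Margin = t* × SE = 1.967452 × 0.657 = 1.29262.
CI: -3.574 ± 1.29262 → (-4.867, -2.281).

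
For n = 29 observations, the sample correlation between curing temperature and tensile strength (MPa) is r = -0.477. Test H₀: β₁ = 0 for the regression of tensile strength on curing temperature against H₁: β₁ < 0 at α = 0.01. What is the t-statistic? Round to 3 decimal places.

t = -2.820

t = r·√(n − 2)/√(1 − r²) = -0.477·√27/√0.772471 = -2.820.
df = n − 2 = 27.
One-sided p ≈ 0.0044, which is < 0.01, so reject H₀.
There is evidence of a linear association between curing temperature and tensile strength.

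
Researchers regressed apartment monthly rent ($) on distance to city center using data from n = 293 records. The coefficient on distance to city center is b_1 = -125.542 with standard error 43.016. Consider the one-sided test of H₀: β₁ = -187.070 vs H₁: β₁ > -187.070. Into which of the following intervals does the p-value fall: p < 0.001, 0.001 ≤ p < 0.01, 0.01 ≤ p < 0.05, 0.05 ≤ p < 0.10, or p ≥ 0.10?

0.05 ≤ p < 0.10

t = (-125.542 − (-187.070)) / 43.016 = 1.430.
df = n − 2 = 293 − 2 = 291.
One-sided p = P(T_{291} > t) ≈ 0.0768.
So 0.05 ≤ p < 0.10.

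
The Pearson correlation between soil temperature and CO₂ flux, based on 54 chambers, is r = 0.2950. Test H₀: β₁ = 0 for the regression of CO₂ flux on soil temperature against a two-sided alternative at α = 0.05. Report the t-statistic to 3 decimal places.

t = 2.226

t = r·√(n − 2)/√(1 − r²) = 0.2950·√52/√0.912975 = 2.226.
df = n − 2 = 52.
Two-sided p ≈ 0.0303, which is < 0.05, so reject H₀.
There is evidence of a linear association between soil temperature and CO₂ flux.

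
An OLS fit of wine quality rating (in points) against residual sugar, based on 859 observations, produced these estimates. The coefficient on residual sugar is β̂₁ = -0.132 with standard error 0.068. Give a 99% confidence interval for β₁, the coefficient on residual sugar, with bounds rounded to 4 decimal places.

df = n − 2 = 859 − 2 = 857.
t* = t_{0.005, 857} = 2.581578.
Margin = t* × SE = 2.581578 × 0.068 = 0.175547.
CI: -0.132 ± 0.175547 → (-0.3075, 0.0435).
With 99% confidence, each one-unit increase in residual sugar is associated with a change of between -0.3075 and 0.0435 points in wine quality rating.

(-0.3075, 0.0435)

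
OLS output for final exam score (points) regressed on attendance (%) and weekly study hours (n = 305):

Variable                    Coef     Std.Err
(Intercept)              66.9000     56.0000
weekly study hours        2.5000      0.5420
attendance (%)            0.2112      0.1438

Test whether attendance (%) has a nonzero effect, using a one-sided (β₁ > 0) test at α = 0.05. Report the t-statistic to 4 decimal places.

Read off: b = 0.2112, SE = 0.1438 for attendance (%).
H₀: β₁ = 0 vs H₁: β₁ > 0.
t = 0.2112 / 0.1438 = 1.4687.
df = n − k − 1 = 305 − 2 − 1 = 302.
One-sided p ≈ 0.0715, which is ≥ 0.05, so fail to reject H₀.
The data do not give significant evidence that the true slope on attendance (%) is positive, holding the other predictors fixed.

t = 1.4687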